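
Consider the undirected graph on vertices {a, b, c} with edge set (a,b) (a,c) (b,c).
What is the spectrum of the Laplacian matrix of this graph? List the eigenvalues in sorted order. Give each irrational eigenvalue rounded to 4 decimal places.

Each diagonal entry of L is the vertex degree and each off-diagonal entry is -1 where an edge is present, 0 otherwise; in the order [a, b, c] the diagonal is [2, 2, 2]. The multiplicity of 0 as a Laplacian eigenvalue equals the number of connected components. The single zero eigenvalue shows the graph is connected. By the matrix-tree theorem the graph has (1/3) * product of the nonzero eigenvalues = 3 spanning trees.

[0, 3, 3]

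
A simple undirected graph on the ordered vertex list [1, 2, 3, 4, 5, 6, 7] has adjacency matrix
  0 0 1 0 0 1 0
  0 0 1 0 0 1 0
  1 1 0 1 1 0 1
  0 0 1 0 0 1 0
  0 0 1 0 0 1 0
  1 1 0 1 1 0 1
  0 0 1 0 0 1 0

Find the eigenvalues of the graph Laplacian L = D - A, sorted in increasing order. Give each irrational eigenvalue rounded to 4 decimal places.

With the vertex order [1, 2, 3, 4, 5, 6, 7], the degrees are [2, 2, 5, 2, 2, 5, 2], giving D = diag(2, 2, 5, 2, 2, 5, 2) and L = D - A. The multiplicity of 0 as a Laplacian eigenvalue equals the number of connected components. The eigenvalues sum to 20, which equals trace(L) = 2|E|.

[0, 2, 2, 2, 2, 5, 7]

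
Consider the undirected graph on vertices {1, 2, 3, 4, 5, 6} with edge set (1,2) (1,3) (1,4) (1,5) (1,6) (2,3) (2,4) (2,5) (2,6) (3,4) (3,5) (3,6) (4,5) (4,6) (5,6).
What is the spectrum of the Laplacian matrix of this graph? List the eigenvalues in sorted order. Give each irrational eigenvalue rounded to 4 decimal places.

[0, 6, 6, 6, 6, 6]

Reading degrees in the order [1, 2, 3, 4, 5, 6] gives [5, 5, 5, 5, 5, 5]; set D = diag(5, 5, 5, 5, 5, 5) and form L = D - A. Since every row of L sums to 0, the all-ones vector is in the kernel and 0 is an eigenvalue. The single zero eigenvalue shows the graph is connected.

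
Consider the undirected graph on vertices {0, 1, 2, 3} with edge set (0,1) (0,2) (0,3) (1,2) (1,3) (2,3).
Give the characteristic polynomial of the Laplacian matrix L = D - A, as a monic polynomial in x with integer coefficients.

x^4 - 12x^3 + 48x^2 - 64x

Reading degrees in the order [0, 1, 2, 3] gives [3, 3, 3, 3]; set D = diag(3, 3, 3, 3) and form L = D - A. L has integer entries, so p(x) = det(xI - L) has integer coefficients. Expanding the determinant yields x^4 - 12x^3 + 48x^2 - 64x. The coefficient of x^3 equals -trace(L) = -12, matching the sum of degrees. By the matrix-tree theorem the graph has (1/4) * product of the nonzero eigenvalues = 16 spanning trees.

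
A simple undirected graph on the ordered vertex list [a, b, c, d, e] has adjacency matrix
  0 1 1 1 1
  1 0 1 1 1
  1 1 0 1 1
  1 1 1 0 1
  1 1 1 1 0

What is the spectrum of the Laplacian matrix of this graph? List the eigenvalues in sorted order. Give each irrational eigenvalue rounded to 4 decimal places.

Each diagonal entry of L is the vertex degree and each off-diagonal entry is -1 where an edge is present, 0 otherwise; in the order [a, b, c, d, e] the diagonal is [4, 4, 4, 4, 4]. The multiplicity of 0 as a Laplacian eigenvalue equals the number of connected components. The eigenvalues sum to 20, which equals trace(L) = 2|E|.

[0, 5, 5, 5, 5]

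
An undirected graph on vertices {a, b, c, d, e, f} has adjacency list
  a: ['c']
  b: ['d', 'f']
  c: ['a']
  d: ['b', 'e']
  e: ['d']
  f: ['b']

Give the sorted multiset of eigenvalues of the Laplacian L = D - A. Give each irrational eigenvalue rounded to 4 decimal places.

[0, 0, 0.5858, 2, 2, 3.4142]

Reading degrees in the order [a, b, c, d, e, f] gives [1, 2, 1, 2, 1, 1]; set D = diag(1, 2, 1, 2, 1, 1) and form L = D - A. Since every row of L sums to 0, the all-ones vector is in the kernel and 0 is an eigenvalue. The 2 zero eigenvalues correspond to the 2 connected components.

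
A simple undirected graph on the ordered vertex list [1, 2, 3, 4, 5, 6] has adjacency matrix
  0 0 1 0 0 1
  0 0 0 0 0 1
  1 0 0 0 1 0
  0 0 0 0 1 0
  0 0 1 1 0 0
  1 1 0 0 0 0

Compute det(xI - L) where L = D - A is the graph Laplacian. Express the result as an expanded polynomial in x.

x^6 - 10x^5 + 36x^4 - 56x^3 + 35x^2 - 6x

Reading degrees in the order [1, 2, 3, 4, 5, 6] gives [2, 1, 2, 1, 2, 2]; set D = diag(2, 1, 2, 1, 2, 2) and form L = D - A. Computing det(xI - L) by cofactor expansion (or equivalently via sum-over-permutations) gives x^6 - 10x^5 + 36x^4 - 56x^3 + 35x^2 - 6x. The constant term is 0 because L is singular (the all-ones vector lies in its kernel). The largest eigenvalue, 3.7321, is at most the vertex count 6. The eigenvalues sum to 10, which equals trace(L) = 2|E|.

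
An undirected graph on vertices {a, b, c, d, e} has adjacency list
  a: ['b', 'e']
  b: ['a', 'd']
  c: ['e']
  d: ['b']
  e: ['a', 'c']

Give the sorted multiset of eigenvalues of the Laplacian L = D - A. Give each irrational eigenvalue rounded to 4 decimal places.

[0, 0.3820, 1.3820, 2.6180, 3.6180]

With the vertex order [a, b, c, d, e], the degrees are [2, 2, 1, 1, 2], giving D = diag(2, 2, 1, 1, 2) and L = D - A. L is symmetric positive semidefinite, so every eigenvalue is real and nonnegative. The largest eigenvalue, 3.6180, is at most the vertex count 5.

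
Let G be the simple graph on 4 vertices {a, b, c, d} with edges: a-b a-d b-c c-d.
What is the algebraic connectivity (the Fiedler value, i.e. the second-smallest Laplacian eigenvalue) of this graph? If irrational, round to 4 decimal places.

2

Reading degrees in the order [a, b, c, d] gives [2, 2, 2, 2]; set D = diag(2, 2, 2, 2) and form L = D - A. The smallest Laplacian eigenvalue is always 0. The next one, lambda_2 = 2, measures how hard the graph is to disconnect: larger values mean better connectivity. By the matrix-tree theorem the graph has (1/4) * product of the nonzero eigenvalues = 4 spanning trees.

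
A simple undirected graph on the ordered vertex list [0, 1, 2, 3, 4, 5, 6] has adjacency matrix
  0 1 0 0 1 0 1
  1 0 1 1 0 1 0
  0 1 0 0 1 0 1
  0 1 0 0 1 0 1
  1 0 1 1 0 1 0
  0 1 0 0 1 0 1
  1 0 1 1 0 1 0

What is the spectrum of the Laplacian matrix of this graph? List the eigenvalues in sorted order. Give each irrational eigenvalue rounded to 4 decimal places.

[0, 3, 3, 3, 4, 4, 7]

Reading degrees in the order [0, 1, 2, 3, 4, 5, 6] gives [3, 4, 3, 3, 4, 3, 4]; set D = diag(3, 4, 3, 3, 4, 3, 4) and form L = D - A. Diagonalising L (or applying a numerical eigensolver to the 7x7 matrix) gives the spectrum above. The single zero eigenvalue shows the graph is connected. There is one zero in the spectrum, matching the 1 component. The largest eigenvalue, 7, is at most the vertex count 7.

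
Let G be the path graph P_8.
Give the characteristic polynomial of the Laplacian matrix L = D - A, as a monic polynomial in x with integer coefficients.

x^8 - 14x^7 + 78x^6 - 220x^5 + 330x^4 - 252x^3 + 84x^2 - 8x

The graph has 8 vertices and degree multiset [2, 2, 2, 2, 2, 2, 1, 1]; D is the diagonal matrix of degrees and L = D - A. Computing det(xI - L) by cofactor expansion (or equivalently via sum-over-permutations) gives x^8 - 14x^7 + 78x^6 - 220x^5 + 330x^4 - 252x^3 + 84x^2 - 8x. Since p(0) = det(-L) = 0, x divides p(x). By the matrix-tree theorem the graph has (1/8) * product of the nonzero eigenvalues = 1 spanning tree.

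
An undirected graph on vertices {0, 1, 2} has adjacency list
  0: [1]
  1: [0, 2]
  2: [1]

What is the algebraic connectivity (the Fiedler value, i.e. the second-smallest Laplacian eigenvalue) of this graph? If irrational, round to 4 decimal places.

Reading degrees in the order [0, 1, 2] gives [1, 2, 1]; set D = diag(1, 2, 1) and form L = D - A. The sorted Laplacian eigenvalues are [0, 1, 3]; the algebraic connectivity is the second entry, 1. The eigenvalues sum to 4, which equals trace(L) = 2|E|.

1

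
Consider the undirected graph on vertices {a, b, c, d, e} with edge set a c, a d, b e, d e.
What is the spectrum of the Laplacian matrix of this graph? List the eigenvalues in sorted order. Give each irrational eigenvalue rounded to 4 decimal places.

[0, 0.3820, 1.3820, 2.6180, 3.6180]

With the vertex order [a, b, c, d, e], the degrees are [2, 1, 1, 2, 2], giving D = diag(2, 1, 1, 2, 2) and L = D - A. L is symmetric positive semidefinite, so every eigenvalue is real and nonnegative. The single zero eigenvalue shows the graph is connected. The eigenvalues sum to 8, which equals trace(L) = 2|E|. The largest eigenvalue, 3.6180, is at most the vertex count 5.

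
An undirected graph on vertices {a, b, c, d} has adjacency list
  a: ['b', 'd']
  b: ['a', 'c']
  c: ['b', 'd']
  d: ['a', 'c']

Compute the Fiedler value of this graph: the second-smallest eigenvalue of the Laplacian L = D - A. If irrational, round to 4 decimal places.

2

Reading degrees in the order [a, b, c, d] gives [2, 2, 2, 2]; set D = diag(2, 2, 2, 2) and form L = D - A. The sorted Laplacian eigenvalues are [0, 2, 2, 4]; the algebraic connectivity is the second entry, 2. The eigenvalues sum to 8, which equals trace(L) = 2|E|. The largest eigenvalue, 4, is at most the vertex count 4.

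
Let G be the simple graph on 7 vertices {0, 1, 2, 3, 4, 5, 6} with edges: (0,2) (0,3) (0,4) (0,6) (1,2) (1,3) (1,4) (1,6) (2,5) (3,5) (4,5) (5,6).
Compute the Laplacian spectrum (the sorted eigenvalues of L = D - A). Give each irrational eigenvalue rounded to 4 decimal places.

Each diagonal entry of L is the vertex degree and each off-diagonal entry is -1 where an edge is present, 0 otherwise; in the order [0, 1, 2, 3, 4, 5, 6] the diagonal is [4, 4, 3, 3, 3, 4, 3]. Since every row of L sums to 0, the all-ones vector is in the kernel and 0 is an eigenvalue. The single zero eigenvalue shows the graph is connected. There is one zero in the spectrum, matching the 1 component.

[0, 3, 3, 3, 4, 4, 7]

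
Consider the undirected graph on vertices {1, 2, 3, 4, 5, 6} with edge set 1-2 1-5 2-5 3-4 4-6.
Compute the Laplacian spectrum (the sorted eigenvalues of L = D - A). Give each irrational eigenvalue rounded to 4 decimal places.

Each diagonal entry of L is the vertex degree and each off-diagonal entry is -1 where an edge is present, 0 otherwise; in the order [1, 2, 3, 4, 5, 6] the diagonal is [2, 2, 1, 2, 2, 1]. L is symmetric positive semidefinite, so every eigenvalue is real and nonnegative. The 2 zero eigenvalues correspond to the 2 connected components. The largest eigenvalue, 3, is at most the vertex count 6. There are 2 zeros in the spectrum, matching the 2 components.

[0, 0, 1, 3, 3, 3]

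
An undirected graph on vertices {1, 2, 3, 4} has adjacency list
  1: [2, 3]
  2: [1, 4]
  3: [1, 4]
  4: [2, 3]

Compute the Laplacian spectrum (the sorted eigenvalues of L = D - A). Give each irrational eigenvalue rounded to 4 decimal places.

Each diagonal entry of L is the vertex degree and each off-diagonal entry is -1 where an edge is present, 0 otherwise; in the order [1, 2, 3, 4] the diagonal is [2, 2, 2, 2]. The multiplicity of 0 as a Laplacian eigenvalue equals the number of connected components. The single zero eigenvalue shows the graph is connected. The eigenvalues sum to 8, which equals trace(L) = 2|E|.

[0, 2, 2, 4]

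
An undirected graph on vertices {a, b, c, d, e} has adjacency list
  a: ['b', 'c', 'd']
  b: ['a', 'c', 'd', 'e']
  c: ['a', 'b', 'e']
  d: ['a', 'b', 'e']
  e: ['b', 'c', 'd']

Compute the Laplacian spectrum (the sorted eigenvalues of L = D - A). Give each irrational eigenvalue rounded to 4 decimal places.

Each diagonal entry of L is the vertex degree and each off-diagonal entry is -1 where an edge is present, 0 otherwise; in the order [a, b, c, d, e] the diagonal is [3, 4, 3, 3, 3]. The multiplicity of 0 as a Laplacian eigenvalue equals the number of connected components. There is one zero in the spectrum, matching the 1 component. The eigenvalues sum to 16, which equals trace(L) = 2|E|.

[0, 3, 3, 5, 5]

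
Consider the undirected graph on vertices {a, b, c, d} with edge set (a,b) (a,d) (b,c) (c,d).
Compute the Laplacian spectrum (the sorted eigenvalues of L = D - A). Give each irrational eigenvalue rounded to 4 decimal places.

[0, 2, 2, 4]

Each diagonal entry of L is the vertex degree and each off-diagonal entry is -1 where an edge is present, 0 otherwise; in the order [a, b, c, d] the diagonal is [2, 2, 2, 2]. Diagonalising L (or applying a numerical eigensolver to the 4x4 matrix) gives the spectrum above. The single zero eigenvalue shows the graph is connected. There is one zero in the spectrum, matching the 1 component.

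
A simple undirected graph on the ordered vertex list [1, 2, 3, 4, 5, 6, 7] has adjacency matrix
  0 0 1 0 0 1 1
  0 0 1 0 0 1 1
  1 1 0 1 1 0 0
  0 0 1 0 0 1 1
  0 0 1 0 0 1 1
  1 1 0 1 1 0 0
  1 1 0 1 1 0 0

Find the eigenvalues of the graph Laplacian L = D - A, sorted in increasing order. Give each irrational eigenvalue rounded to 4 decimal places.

[0, 3, 3, 3, 4, 4, 7]

Each diagonal entry of L is the vertex degree and each off-diagonal entry is -1 where an edge is present, 0 otherwise; in the order [1, 2, 3, 4, 5, 6, 7] the diagonal is [3, 3, 4, 3, 3, 4, 4]. L is symmetric positive semidefinite, so every eigenvalue is real and nonnegative. The largest eigenvalue, 7, is at most the vertex count 7.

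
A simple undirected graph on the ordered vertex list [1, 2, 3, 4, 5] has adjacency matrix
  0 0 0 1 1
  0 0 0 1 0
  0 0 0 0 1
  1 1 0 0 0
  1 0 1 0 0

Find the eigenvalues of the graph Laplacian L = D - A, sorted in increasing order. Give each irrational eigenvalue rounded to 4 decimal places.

Reading degrees in the order [1, 2, 3, 4, 5] gives [2, 1, 1, 2, 2]; set D = diag(2, 1, 1, 2, 2) and form L = D - A. Diagonalising L (or applying a numerical eigensolver to the 5x5 matrix) gives the spectrum above. The single zero eigenvalue shows the graph is connected. The eigenvalues sum to 8, which equals trace(L) = 2|E|.

[0, 0.3820, 1.3820, 2.6180, 3.6180]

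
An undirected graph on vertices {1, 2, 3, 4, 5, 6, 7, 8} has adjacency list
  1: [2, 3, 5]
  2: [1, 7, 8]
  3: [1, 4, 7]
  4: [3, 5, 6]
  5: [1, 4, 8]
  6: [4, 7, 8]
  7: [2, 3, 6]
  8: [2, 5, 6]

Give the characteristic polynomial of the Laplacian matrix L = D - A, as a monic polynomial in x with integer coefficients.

Reading degrees in the order [1, 2, 3, 4, 5, 6, 7, 8] gives [3, 3, 3, 3, 3, 3, 3, 3]; set D = diag(3, 3, 3, 3, 3, 3, 3, 3) and form L = D - A. L has integer entries, so p(x) = det(xI - L) has integer coefficients. Expanding the determinant yields x^8 - 24x^7 + 240x^6 - 1296x^5 + 4080x^4 - 7488x^3 + 7424x^2 - 3072x. The coefficient of x^7 equals -trace(L) = -24, matching the sum of degrees. The largest eigenvalue, 6, is at most the vertex count 8.

x^8 - 24x^7 + 240x^6 - 1296x^5 + 4080x^4 - 7488x^3 + 7424x^2 - 3072x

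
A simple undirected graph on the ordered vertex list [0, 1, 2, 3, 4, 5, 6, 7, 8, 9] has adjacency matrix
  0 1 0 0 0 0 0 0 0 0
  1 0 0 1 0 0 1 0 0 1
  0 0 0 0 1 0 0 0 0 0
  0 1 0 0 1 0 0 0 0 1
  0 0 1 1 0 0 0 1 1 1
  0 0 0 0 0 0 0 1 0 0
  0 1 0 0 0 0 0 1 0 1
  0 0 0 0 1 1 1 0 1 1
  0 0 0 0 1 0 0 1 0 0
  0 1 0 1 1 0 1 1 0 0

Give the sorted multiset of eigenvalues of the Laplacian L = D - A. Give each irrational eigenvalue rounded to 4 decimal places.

[0, 0.6307, 0.7898, 1.2448, 1.7944, 2.7393, 4.5490, 5.2811, 6.4709, 6.5000]

With the vertex order [0, 1, 2, 3, 4, 5, 6, 7, 8, 9], the degrees are [1, 4, 1, 3, 5, 1, 3, 5, 2, 5], giving D = diag(1, 4, 1, 3, 5, 1, 3, 5, 2, 5) and L = D - A. L is symmetric positive semidefinite, so every eigenvalue is real and nonnegative. The single zero eigenvalue shows the graph is connected. The eigenvalues sum to 30, which equals trace(L) = 2|E|. There is one zero in the spectrum, matching the 1 component.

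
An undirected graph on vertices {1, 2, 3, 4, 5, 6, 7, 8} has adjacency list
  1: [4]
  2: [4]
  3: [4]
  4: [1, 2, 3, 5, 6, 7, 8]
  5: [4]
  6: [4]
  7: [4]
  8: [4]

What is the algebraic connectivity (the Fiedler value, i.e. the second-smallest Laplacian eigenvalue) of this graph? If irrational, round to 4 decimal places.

Each diagonal entry of L is the vertex degree and each off-diagonal entry is -1 where an edge is present, 0 otherwise; in the order [1, 2, 3, 4, 5, 6, 7, 8] the diagonal is [1, 1, 1, 7, 1, 1, 1, 1]. Computing the eigenvalues of L and sorting gives [0, 1, 1, 1, 1, 1, 1, 8]. The Fiedler value lambda_2 = 1 is strictly positive, so the graph is connected.

1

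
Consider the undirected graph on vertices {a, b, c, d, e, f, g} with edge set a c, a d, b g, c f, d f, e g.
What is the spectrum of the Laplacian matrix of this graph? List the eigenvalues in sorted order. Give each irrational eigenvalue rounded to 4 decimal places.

[0, 0, 1, 2, 2, 3, 4]

With the vertex order [a, b, c, d, e, f, g], the degrees are [2, 1, 2, 2, 1, 2, 2], giving D = diag(2, 1, 2, 2, 1, 2, 2) and L = D - A. The multiplicity of 0 as a Laplacian eigenvalue equals the number of connected components. The 2 zero eigenvalues correspond to the 2 connected components. The eigenvalues sum to 12, which equals trace(L) = 2|E|.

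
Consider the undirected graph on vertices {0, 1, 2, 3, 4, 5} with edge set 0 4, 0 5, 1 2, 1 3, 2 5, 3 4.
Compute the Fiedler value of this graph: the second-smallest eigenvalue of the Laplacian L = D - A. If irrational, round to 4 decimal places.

1

Each diagonal entry of L is the vertex degree and each off-diagonal entry is -1 where an edge is present, 0 otherwise; in the order [0, 1, 2, 3, 4, 5] the diagonal is [2, 2, 2, 2, 2, 2]. The sorted Laplacian eigenvalues are [0, 1, 1, 3, 3, 4]; the algebraic connectivity is the second entry, 1. There is one zero in the spectrum, matching the 1 component. By the matrix-tree theorem the graph has (1/6) * product of the nonzero eigenvalues = 6 spanning trees.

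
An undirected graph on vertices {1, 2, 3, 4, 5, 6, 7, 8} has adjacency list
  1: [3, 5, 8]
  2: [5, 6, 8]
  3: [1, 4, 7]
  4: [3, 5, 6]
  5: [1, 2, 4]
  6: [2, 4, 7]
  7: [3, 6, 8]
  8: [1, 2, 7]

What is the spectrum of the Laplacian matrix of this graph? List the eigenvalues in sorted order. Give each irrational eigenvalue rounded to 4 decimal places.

[0, 2, 2, 2, 4, 4, 4, 6]

Reading degrees in the order [1, 2, 3, 4, 5, 6, 7, 8] gives [3, 3, 3, 3, 3, 3, 3, 3]; set D = diag(3, 3, 3, 3, 3, 3, 3, 3) and form L = D - A. Diagonalising L (or applying a numerical eigensolver to the 8x8 matrix) gives the spectrum above. The eigenvalues sum to 24, which equals trace(L) = 2|E|.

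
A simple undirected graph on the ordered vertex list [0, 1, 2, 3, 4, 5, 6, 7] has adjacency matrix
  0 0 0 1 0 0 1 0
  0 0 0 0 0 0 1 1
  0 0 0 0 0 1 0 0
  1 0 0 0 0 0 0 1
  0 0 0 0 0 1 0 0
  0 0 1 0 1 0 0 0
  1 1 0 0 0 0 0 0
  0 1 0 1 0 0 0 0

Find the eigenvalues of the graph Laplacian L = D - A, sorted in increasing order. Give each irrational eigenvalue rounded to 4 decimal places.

[0, 0, 1, 1.3820, 1.3820, 3, 3.6180, 3.6180]

Reading degrees in the order [0, 1, 2, 3, 4, 5, 6, 7] gives [2, 2, 1, 2, 1, 2, 2, 2]; set D = diag(2, 2, 1, 2, 1, 2, 2, 2) and form L = D - A. Diagonalising L (or applying a numerical eigensolver to the 8x8 matrix) gives the spectrum above. The 2 zero eigenvalues correspond to the 2 connected components. There are 2 zeros in the spectrum, matching the 2 components.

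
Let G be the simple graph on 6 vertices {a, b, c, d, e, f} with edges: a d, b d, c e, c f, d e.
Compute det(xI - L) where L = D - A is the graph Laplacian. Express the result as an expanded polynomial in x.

With the vertex order [a, b, c, d, e, f], the degrees are [1, 1, 2, 3, 2, 1], giving D = diag(1, 1, 2, 3, 2, 1) and L = D - A. L has integer entries, so p(x) = det(xI - L) has integer coefficients. Expanding the determinant yields x^6 - 10x^5 + 35x^4 - 52x^3 + 32x^2 - 6x. Since p(0) = det(-L) = 0, x divides p(x).

x^6 - 10x^5 + 35x^4 - 52x^3 + 32x^2 - 6x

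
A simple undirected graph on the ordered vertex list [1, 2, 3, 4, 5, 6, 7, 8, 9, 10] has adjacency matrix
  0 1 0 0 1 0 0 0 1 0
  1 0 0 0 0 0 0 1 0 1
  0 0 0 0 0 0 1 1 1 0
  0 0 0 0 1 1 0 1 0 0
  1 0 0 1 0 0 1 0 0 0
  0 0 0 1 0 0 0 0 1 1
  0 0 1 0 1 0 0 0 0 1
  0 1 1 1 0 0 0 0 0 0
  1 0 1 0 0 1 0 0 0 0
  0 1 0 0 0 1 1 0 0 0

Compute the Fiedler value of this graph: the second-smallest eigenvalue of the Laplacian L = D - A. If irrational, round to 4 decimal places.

Each diagonal entry of L is the vertex degree and each off-diagonal entry is -1 where an edge is present, 0 otherwise; in the order [1, 2, 3, 4, 5, 6, 7, 8, 9, 10] the diagonal is [3, 3, 3, 3, 3, 3, 3, 3, 3, 3]. The sorted Laplacian eigenvalues are [0, 2, 2, 2, 2, 2, 5, 5, 5, 5]; the algebraic connectivity is the second entry, 2. The eigenvalues sum to 30, which equals trace(L) = 2|E|.

2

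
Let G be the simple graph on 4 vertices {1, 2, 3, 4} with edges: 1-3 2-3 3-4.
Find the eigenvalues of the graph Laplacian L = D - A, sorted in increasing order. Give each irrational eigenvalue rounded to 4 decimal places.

[0, 1, 1, 4]

Each diagonal entry of L is the vertex degree and each off-diagonal entry is -1 where an edge is present, 0 otherwise; in the order [1, 2, 3, 4] the diagonal is [1, 1, 3, 1]. L is symmetric positive semidefinite, so every eigenvalue is real and nonnegative. The single zero eigenvalue shows the graph is connected. By the matrix-tree theorem the graph has (1/4) * product of the nonzero eigenvalues = 1 spanning tree. The largest eigenvalue, 4, is at most the vertex count 4.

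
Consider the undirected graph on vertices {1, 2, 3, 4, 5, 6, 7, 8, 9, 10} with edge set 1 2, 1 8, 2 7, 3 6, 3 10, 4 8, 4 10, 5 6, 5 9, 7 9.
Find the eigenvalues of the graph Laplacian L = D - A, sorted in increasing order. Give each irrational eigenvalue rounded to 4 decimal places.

[0, 0.3820, 0.3820, 1.3820, 1.3820, 2.6180, 2.6180, 3.6180, 3.6180, 4]

Each diagonal entry of L is the vertex degree and each off-diagonal entry is -1 where an edge is present, 0 otherwise; in the order [1, 2, 3, 4, 5, 6, 7, 8, 9, 10] the diagonal is [2, 2, 2, 2, 2, 2, 2, 2, 2, 2]. L is symmetric positive semidefinite, so every eigenvalue is real and nonnegative. The single zero eigenvalue shows the graph is connected. The largest eigenvalue, 4, is at most the vertex count 10. There is one zero in the spectrum, matching the 1 component.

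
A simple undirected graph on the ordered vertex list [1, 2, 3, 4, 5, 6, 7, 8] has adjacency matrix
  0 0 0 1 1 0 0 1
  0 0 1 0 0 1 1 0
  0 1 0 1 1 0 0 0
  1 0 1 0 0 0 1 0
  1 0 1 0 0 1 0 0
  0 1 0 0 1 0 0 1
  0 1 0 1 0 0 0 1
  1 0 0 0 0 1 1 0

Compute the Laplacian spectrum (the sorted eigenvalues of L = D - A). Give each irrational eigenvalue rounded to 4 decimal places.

[0, 2, 2, 2, 4, 4, 4, 6]

Each diagonal entry of L is the vertex degree and each off-diagonal entry is -1 where an edge is present, 0 otherwise; in the order [1, 2, 3, 4, 5, 6, 7, 8] the diagonal is [3, 3, 3, 3, 3, 3, 3, 3]. Since every row of L sums to 0, the all-ones vector is in the kernel and 0 is an eigenvalue. The eigenvalues sum to 24, which equals trace(L) = 2|E|. The largest eigenvalue, 6, is at most the vertex count 8.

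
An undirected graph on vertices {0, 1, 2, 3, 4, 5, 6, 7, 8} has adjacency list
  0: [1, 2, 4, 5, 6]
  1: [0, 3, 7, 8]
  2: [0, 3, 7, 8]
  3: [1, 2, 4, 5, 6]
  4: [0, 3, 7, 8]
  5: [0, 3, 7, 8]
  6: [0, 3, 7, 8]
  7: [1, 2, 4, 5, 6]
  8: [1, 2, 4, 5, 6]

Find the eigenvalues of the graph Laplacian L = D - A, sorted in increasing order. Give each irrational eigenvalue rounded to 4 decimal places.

[0, 4, 4, 4, 4, 5, 5, 5, 9]

Reading degrees in the order [0, 1, 2, 3, 4, 5, 6, 7, 8] gives [5, 4, 4, 5, 4, 4, 4, 5, 5]; set D = diag(5, 4, 4, 5, 4, 4, 4, 5, 5) and form L = D - A. Diagonalising L (or applying a numerical eigensolver to the 9x9 matrix) gives the spectrum above. The eigenvalues sum to 40, which equals trace(L) = 2|E|. There is one zero in the spectrum, matching the 1 component.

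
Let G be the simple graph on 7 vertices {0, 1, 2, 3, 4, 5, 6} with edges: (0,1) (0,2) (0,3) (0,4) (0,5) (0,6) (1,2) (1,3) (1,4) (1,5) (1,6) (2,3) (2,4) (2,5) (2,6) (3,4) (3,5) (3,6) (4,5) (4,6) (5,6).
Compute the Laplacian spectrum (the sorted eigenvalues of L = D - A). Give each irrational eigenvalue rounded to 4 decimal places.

[0, 7, 7, 7, 7, 7, 7]

With the vertex order [0, 1, 2, 3, 4, 5, 6], the degrees are [6, 6, 6, 6, 6, 6, 6], giving D = diag(6, 6, 6, 6, 6, 6, 6) and L = D - A. The multiplicity of 0 as a Laplacian eigenvalue equals the number of connected components. The single zero eigenvalue shows the graph is connected. The eigenvalues sum to 42, which equals trace(L) = 2|E|.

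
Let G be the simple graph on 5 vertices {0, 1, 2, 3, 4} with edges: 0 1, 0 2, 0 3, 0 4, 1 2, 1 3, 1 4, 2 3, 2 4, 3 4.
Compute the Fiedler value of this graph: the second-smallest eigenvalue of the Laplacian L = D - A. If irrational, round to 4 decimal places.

Each diagonal entry of L is the vertex degree and each off-diagonal entry is -1 where an edge is present, 0 otherwise; in the order [0, 1, 2, 3, 4] the diagonal is [4, 4, 4, 4, 4]. The sorted Laplacian eigenvalues are [0, 5, 5, 5, 5]; the algebraic connectivity is the second entry, 5. By the matrix-tree theorem the graph has (1/5) * product of the nonzero eigenvalues = 125 spanning trees. The eigenvalues sum to 20, which equals trace(L) = 2|E|.

5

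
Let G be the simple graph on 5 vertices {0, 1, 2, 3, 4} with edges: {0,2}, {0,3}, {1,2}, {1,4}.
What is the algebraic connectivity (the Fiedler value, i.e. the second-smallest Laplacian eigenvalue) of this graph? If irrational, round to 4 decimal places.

With the vertex order [0, 1, 2, 3, 4], the degrees are [2, 2, 2, 1, 1], giving D = diag(2, 2, 2, 1, 1) and L = D - A. The sorted Laplacian eigenvalues are [0, 0.3820, 1.3820, 2.6180, 3.6180]; the algebraic connectivity is the second entry, 0.3820. The largest eigenvalue, 3.6180, is at most the vertex count 5. By the matrix-tree theorem the graph has (1/5) * product of the nonzero eigenvalues = 1 spanning tree.

0.3820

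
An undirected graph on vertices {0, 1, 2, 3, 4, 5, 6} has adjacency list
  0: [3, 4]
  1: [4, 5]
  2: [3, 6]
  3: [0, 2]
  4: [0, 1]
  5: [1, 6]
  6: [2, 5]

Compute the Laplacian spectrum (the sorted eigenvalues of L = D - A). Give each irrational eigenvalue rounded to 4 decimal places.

Reading degrees in the order [0, 1, 2, 3, 4, 5, 6] gives [2, 2, 2, 2, 2, 2, 2]; set D = diag(2, 2, 2, 2, 2, 2, 2) and form L = D - A. L is symmetric positive semidefinite, so every eigenvalue is real and nonnegative. The eigenvalues sum to 14, which equals trace(L) = 2|E|. The largest eigenvalue, 3.8019, is at most the vertex count 7.

[0, 0.7530, 0.7530, 2.4450, 2.4450, 3.8019, 3.8019]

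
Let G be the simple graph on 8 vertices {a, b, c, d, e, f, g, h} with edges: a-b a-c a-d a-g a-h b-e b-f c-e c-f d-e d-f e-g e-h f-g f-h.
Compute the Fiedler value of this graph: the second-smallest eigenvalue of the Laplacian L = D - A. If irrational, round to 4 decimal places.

3

With the vertex order [a, b, c, d, e, f, g, h], the degrees are [5, 3, 3, 3, 5, 5, 3, 3], giving D = diag(5, 3, 3, 3, 5, 5, 3, 3) and L = D - A. The sorted Laplacian eigenvalues are [0, 3, 3, 3, 3, 5, 5, 8]; the algebraic connectivity is the second entry, 3.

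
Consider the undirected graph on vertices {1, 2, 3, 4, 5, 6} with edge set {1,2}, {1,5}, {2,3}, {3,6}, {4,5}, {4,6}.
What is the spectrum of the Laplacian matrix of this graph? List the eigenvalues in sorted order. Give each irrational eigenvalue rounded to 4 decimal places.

Each diagonal entry of L is the vertex degree and each off-diagonal entry is -1 where an edge is present, 0 otherwise; in the order [1, 2, 3, 4, 5, 6] the diagonal is [2, 2, 2, 2, 2, 2]. Diagonalising L (or applying a numerical eigensolver to the 6x6 matrix) gives the spectrum above.

[0, 1, 1, 3, 3, 4]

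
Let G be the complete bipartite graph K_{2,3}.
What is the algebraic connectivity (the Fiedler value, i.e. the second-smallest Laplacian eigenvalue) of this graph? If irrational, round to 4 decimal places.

The graph has 5 vertices and degree multiset [3, 3, 2, 2, 2]; D is the diagonal matrix of degrees and L = D - A. The sorted Laplacian eigenvalues are [0, 2, 2, 3, 5]; the algebraic connectivity is the second entry, 2. The largest eigenvalue, 5, is at most the vertex count 5.

2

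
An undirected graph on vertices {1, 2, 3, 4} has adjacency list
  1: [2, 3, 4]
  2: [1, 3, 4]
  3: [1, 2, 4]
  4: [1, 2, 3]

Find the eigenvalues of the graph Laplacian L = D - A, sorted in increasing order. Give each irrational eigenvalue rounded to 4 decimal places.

[0, 4, 4, 4]

Each diagonal entry of L is the vertex degree and each off-diagonal entry is -1 where an edge is present, 0 otherwise; in the order [1, 2, 3, 4] the diagonal is [3, 3, 3, 3]. The multiplicity of 0 as a Laplacian eigenvalue equals the number of connected components. The single zero eigenvalue shows the graph is connected. The largest eigenvalue, 4, is at most the vertex count 4.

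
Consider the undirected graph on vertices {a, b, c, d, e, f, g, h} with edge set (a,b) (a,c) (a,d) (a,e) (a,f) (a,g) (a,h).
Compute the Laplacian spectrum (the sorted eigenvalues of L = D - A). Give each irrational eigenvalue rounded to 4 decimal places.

Reading degrees in the order [a, b, c, d, e, f, g, h] gives [7, 1, 1, 1, 1, 1, 1, 1]; set D = diag(7, 1, 1, 1, 1, 1, 1, 1) and form L = D - A. Since every row of L sums to 0, the all-ones vector is in the kernel and 0 is an eigenvalue. The single zero eigenvalue shows the graph is connected. The largest eigenvalue, 8, is at most the vertex count 8.

[0, 1, 1, 1, 1, 1, 1, 8]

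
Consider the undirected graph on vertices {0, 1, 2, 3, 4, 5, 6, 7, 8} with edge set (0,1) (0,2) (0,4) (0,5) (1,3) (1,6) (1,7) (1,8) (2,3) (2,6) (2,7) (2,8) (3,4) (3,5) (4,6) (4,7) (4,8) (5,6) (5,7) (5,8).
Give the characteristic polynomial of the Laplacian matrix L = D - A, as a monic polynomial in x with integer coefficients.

Reading degrees in the order [0, 1, 2, 3, 4, 5, 6, 7, 8] gives [4, 5, 5, 4, 5, 5, 4, 4, 4]; set D = diag(4, 5, 5, 4, 5, 5, 4, 4, 4) and form L = D - A. Computing det(xI - L) by cofactor expansion (or equivalently via sum-over-permutations) gives x^9 - 40x^8 + 690x^7 - 6720x^6 + 40485x^5 - 154704x^4 + 366560x^3 - 492800x^2 + 288000x. The constant term is 0 because L is singular (the all-ones vector lies in its kernel). The largest eigenvalue, 9, is at most the vertex count 9. By the matrix-tree theorem the graph has (1/9) * product of the nonzero eigenvalues = 32000 spanning trees.

x^9 - 40x^8 + 690x^7 - 6720x^6 + 40485x^5 - 154704x^4 + 366560x^3 - 492800x^2 + 288000x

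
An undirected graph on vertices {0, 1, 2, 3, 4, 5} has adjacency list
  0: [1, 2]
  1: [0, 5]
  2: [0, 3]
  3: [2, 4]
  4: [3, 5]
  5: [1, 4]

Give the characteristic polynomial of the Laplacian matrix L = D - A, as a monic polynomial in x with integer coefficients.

Each diagonal entry of L is the vertex degree and each off-diagonal entry is -1 where an edge is present, 0 otherwise; in the order [0, 1, 2, 3, 4, 5] the diagonal is [2, 2, 2, 2, 2, 2]. L has integer entries, so p(x) = det(xI - L) has integer coefficients. Expanding the determinant yields x^6 - 12x^5 + 54x^4 - 112x^3 + 105x^2 - 36x. Since p(0) = det(-L) = 0, x divides p(x). There is one zero in the spectrum, matching the 1 component. The largest eigenvalue, 4, is at most the vertex count 6.

x^6 - 12x^5 + 54x^4 - 112x^3 + 105x^2 - 36x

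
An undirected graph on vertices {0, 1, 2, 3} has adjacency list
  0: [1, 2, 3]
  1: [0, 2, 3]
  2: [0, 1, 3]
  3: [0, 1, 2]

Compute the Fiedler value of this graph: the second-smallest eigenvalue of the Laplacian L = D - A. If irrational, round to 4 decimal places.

Reading degrees in the order [0, 1, 2, 3] gives [3, 3, 3, 3]; set D = diag(3, 3, 3, 3) and form L = D - A. The smallest Laplacian eigenvalue is always 0. The next one, lambda_2 = 4, measures how hard the graph is to disconnect: larger values mean better connectivity. By the matrix-tree theorem the graph has (1/4) * product of the nonzero eigenvalues = 16 spanning trees.

4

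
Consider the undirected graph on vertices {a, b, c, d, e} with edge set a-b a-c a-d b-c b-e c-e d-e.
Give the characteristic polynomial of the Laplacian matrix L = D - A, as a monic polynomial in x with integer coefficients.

Reading degrees in the order [a, b, c, d, e] gives [3, 3, 3, 2, 3]; set D = diag(3, 3, 3, 2, 3) and form L = D - A. L has integer entries, so p(x) = det(xI - L) has integer coefficients. Expanding the determinant yields x^5 - 14x^4 + 71x^3 - 154x^2 + 120x. The constant term is 0 because L is singular (the all-ones vector lies in its kernel). There is one zero in the spectrum, matching the 1 component.

x^5 - 14x^4 + 71x^3 - 154x^2 + 120x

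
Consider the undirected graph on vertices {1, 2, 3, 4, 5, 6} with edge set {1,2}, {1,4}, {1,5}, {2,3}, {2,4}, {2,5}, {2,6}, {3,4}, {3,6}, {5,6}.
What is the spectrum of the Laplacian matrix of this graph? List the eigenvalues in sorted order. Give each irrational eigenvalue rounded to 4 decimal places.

Each diagonal entry of L is the vertex degree and each off-diagonal entry is -1 where an edge is present, 0 otherwise; in the order [1, 2, 3, 4, 5, 6] the diagonal is [3, 5, 3, 3, 3, 3]. L is symmetric positive semidefinite, so every eigenvalue is real and nonnegative. By the matrix-tree theorem the graph has (1/6) * product of the nonzero eigenvalues = 121 spanning trees.

[0, 2.3820, 2.3820, 4.6180, 4.6180, 6]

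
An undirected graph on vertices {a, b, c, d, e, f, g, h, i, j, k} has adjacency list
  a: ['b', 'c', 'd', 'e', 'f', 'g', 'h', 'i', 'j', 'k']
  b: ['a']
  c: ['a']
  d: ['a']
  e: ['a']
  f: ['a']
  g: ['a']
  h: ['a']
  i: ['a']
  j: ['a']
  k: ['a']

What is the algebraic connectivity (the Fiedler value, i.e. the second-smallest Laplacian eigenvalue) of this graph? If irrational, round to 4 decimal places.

Each diagonal entry of L is the vertex degree and each off-diagonal entry is -1 where an edge is present, 0 otherwise; in the order [a, b, c, d, e, f, g, h, i, j, k] the diagonal is [10, 1, 1, 1, 1, 1, 1, 1, 1, 1, 1]. The smallest Laplacian eigenvalue is always 0. The next one, lambda_2 = 1, measures how hard the graph is to disconnect: larger values mean better connectivity. There is one zero in the spectrum, matching the 1 component.

1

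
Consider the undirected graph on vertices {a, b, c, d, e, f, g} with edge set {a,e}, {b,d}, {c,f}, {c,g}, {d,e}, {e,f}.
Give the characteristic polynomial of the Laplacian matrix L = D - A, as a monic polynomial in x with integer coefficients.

Reading degrees in the order [a, b, c, d, e, f, g] gives [1, 1, 2, 2, 3, 2, 1]; set D = diag(1, 1, 2, 2, 3, 2, 1) and form L = D - A. Computing det(xI - L) by cofactor expansion (or equivalently via sum-over-permutations) gives x^7 - 12x^6 + 54x^5 - 114x^4 + 115x^3 - 50x^2 + 7x. The constant term is 0 because L is singular (the all-ones vector lies in its kernel). By the matrix-tree theorem the graph has (1/7) * product of the nonzero eigenvalues = 1 spanning tree.

x^7 - 12x^6 + 54x^5 - 114x^4 + 115x^3 - 50x^2 + 7x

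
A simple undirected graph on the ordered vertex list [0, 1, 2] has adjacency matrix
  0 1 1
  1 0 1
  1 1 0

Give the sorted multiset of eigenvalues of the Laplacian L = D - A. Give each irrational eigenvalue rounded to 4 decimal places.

With the vertex order [0, 1, 2], the degrees are [2, 2, 2], giving D = diag(2, 2, 2) and L = D - A. Diagonalising L (or applying a numerical eigensolver to the 3x3 matrix) gives the spectrum above. The eigenvalues sum to 6, which equals trace(L) = 2|E|. There is one zero in the spectrum, matching the 1 component.

[0, 3, 3]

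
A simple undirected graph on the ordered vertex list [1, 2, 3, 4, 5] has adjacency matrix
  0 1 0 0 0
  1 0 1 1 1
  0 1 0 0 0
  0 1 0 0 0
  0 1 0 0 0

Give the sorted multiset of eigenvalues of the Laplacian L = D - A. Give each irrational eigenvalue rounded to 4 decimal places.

With the vertex order [1, 2, 3, 4, 5], the degrees are [1, 4, 1, 1, 1], giving D = diag(1, 4, 1, 1, 1) and L = D - A. L is symmetric positive semidefinite, so every eigenvalue is real and nonnegative.

[0, 1, 1, 1, 5]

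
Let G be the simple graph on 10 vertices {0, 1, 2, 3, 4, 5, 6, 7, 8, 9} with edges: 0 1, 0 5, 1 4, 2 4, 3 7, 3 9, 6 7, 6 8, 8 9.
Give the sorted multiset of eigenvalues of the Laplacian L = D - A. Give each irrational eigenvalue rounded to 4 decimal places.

Reading degrees in the order [0, 1, 2, 3, 4, 5, 6, 7, 8, 9] gives [2, 2, 1, 2, 2, 1, 2, 2, 2, 2]; set D = diag(2, 2, 1, 2, 2, 1, 2, 2, 2, 2) and form L = D - A. L is symmetric positive semidefinite, so every eigenvalue is real and nonnegative. The 2 zero eigenvalues correspond to the 2 connected components.

[0, 0, 0.3820, 1.3820, 1.3820, 1.3820, 2.6180, 3.6180, 3.6180, 3.6180]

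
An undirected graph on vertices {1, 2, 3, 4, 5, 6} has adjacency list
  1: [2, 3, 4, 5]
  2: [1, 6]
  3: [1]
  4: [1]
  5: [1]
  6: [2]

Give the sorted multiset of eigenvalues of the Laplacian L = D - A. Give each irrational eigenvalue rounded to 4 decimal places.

[0, 0.4859, 1, 1, 2.4280, 5.0861]

Each diagonal entry of L is the vertex degree and each off-diagonal entry is -1 where an edge is present, 0 otherwise; in the order [1, 2, 3, 4, 5, 6] the diagonal is [4, 2, 1, 1, 1, 1]. L is symmetric positive semidefinite, so every eigenvalue is real and nonnegative. There is one zero in the spectrum, matching the 1 component.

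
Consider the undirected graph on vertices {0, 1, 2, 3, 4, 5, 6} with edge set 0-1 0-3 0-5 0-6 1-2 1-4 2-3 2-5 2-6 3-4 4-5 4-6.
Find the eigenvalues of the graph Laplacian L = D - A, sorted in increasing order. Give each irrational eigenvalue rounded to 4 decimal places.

With the vertex order [0, 1, 2, 3, 4, 5, 6], the degrees are [4, 3, 4, 3, 4, 3, 3], giving D = diag(4, 3, 4, 3, 4, 3, 3) and L = D - A. Since every row of L sums to 0, the all-ones vector is in the kernel and 0 is an eigenvalue. The single zero eigenvalue shows the graph is connected. By the matrix-tree theorem the graph has (1/7) * product of the nonzero eigenvalues = 432 spanning trees.

[0, 3, 3, 3, 4, 4, 7]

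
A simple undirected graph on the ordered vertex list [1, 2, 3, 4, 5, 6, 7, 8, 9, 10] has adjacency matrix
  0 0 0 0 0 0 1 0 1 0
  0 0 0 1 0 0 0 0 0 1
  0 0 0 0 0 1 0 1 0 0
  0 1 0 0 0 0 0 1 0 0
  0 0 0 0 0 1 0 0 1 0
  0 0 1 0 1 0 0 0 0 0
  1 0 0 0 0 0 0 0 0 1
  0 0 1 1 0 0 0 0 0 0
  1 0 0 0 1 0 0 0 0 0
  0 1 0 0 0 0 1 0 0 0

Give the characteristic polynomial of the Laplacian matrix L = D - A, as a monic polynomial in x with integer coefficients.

Each diagonal entry of L is the vertex degree and each off-diagonal entry is -1 where an edge is present, 0 otherwise; in the order [1, 2, 3, 4, 5, 6, 7, 8, 9, 10] the diagonal is [2, 2, 2, 2, 2, 2, 2, 2, 2, 2]. L has integer entries, so p(x) = det(xI - L) has integer coefficients. Expanding the determinant yields x^10 - 20x^9 + 170x^8 - 800x^7 + 2275x^6 - 4004x^5 + 4290x^4 - 2640x^3 + 825x^2 - 100x. Since p(0) = det(-L) = 0, x divides p(x).

x^10 - 20x^9 + 170x^8 - 800x^7 + 2275x^6 - 4004x^5 + 4290x^4 - 2640x^3 + 825x^2 - 100x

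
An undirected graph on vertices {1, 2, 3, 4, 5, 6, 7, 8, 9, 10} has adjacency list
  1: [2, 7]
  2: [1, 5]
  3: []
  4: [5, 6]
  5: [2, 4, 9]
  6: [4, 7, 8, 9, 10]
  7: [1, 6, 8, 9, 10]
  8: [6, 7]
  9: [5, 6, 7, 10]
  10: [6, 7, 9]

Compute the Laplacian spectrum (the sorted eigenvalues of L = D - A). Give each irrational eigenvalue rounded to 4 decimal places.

[0, 0, 0.9528, 1.3717, 2.1504, 2.5948, 3.6885, 4.8749, 6.0982, 6.2686]

Each diagonal entry of L is the vertex degree and each off-diagonal entry is -1 where an edge is present, 0 otherwise; in the order [1, 2, 3, 4, 5, 6, 7, 8, 9, 10] the diagonal is [2, 2, 0, 2, 3, 5, 5, 2, 4, 3]. Since every row of L sums to 0, the all-ones vector is in the kernel and 0 is an eigenvalue. The 2 zero eigenvalues correspond to the 2 connected components. There are 2 zeros in the spectrum, matching the 2 components.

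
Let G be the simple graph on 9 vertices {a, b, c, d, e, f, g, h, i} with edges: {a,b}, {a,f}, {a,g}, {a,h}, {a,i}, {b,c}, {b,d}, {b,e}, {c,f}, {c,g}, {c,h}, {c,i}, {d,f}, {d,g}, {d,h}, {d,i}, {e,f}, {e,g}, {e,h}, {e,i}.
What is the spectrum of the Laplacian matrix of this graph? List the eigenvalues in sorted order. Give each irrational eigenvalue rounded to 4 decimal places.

Reading degrees in the order [a, b, c, d, e, f, g, h, i] gives [5, 4, 5, 5, 5, 4, 4, 4, 4]; set D = diag(5, 4, 5, 5, 5, 4, 4, 4, 4) and form L = D - A. The multiplicity of 0 as a Laplacian eigenvalue equals the number of connected components. The single zero eigenvalue shows the graph is connected.

[0, 4, 4, 4, 4, 5, 5, 5, 9]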